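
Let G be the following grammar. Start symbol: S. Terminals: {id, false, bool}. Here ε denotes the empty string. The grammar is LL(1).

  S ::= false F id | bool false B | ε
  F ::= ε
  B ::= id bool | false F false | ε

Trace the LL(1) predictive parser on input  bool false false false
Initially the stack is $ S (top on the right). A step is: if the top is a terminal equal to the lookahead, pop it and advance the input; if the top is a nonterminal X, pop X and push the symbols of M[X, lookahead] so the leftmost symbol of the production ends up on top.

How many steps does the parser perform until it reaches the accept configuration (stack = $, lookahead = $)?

7

step 1: stack=$ S  input=bool false false false $  — expand S ::= bool false B
step 2: stack=$ B false bool  input=bool false false false $  — match bool
step 3: stack=$ B false  input=false false false $  — match false
step 4: stack=$ B  input=false false $  — expand B ::= false F false
step 5: stack=$ false F false  input=false false $  — match false
step 6: stack=$ false F  input=false $  — expand F ::= ε
step 7: stack=$ false  input=false $  — match false
Accept reached after 7 steps.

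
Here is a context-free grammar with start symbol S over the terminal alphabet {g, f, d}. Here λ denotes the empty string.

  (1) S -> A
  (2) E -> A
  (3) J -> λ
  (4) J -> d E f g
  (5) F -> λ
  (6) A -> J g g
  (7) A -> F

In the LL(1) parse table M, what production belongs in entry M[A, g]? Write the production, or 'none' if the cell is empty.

FIRST(J) = {λ, d}
FIRST(F) = {λ}
FIRST(A) = {λ, d, g}  (via J g g, F)
FIRST(S) = {λ, d, g}  (via A)
FIRST(E) = {λ, d, g}  (via A)
FOLLOW(S) includes $ since S is the start symbol.
FOLLOW(S): S appears on no right-hand side. Thus FOLLOW(S) = {$}.
FOLLOW(E): in J->d E f g, E is followed by f g with FIRST {f}. Thus FOLLOW(E) = {f}.
FOLLOW(A): in S->A, the suffix after A is empty, so FOLLOW(A) ⊇ FOLLOW(S) = {$}; in E->A, the suffix after A is empty, so FOLLOW(A) ⊇ FOLLOW(E) = {f}. Thus FOLLOW(A) = {$, f}.
For A -> J g g: FIRST(J g g) = {d, g}, so it goes in M[A, t] for t ∈ {d, g}.
For A -> F: FIRST(F) = {λ}, so it goes in M[A, t] for t ∈ {}; since λ ∈ FIRST, also for every t ∈ FOLLOW(A) = {$, f}.

A -> J g g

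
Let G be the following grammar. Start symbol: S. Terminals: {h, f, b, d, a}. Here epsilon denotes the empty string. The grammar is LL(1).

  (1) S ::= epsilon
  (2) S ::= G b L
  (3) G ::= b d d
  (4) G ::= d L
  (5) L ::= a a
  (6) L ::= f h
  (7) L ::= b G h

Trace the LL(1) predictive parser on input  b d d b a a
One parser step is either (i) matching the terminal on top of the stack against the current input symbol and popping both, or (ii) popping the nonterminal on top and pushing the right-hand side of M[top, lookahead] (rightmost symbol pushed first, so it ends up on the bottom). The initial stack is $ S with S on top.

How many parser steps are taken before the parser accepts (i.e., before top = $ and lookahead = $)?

9

step 1: stack=$ S  input=b d d b a a $  — expand S ::= G b L
step 2: stack=$ L b G  input=b d d b a a $  — expand G ::= b d d
step 3: stack=$ L b d d b  input=b d d b a a $  — match b
step 4: stack=$ L b d d  input=d d b a a $  — match d
step 5: stack=$ L b d  input=d b a a $  — match d
step 6: stack=$ L b  input=b a a $  — match b
step 7: stack=$ L  input=a a $  — expand L ::= a a
step 8: stack=$ a a  input=a a $  — match a
step 9: stack=$ a  input=a $  — match a
Accept reached after 9 steps.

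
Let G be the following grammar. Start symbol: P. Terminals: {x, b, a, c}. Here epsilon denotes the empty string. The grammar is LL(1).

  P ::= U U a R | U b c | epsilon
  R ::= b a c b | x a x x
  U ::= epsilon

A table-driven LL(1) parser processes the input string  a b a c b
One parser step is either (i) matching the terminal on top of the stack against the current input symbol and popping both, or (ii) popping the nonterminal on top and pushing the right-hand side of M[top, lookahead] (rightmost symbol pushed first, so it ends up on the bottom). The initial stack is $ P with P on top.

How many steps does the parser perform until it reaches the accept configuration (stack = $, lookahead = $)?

     Stack      Input        Action
  1  $ P        a b a c b $  expand P ::= U U a R
  2  $ R a U U  a b a c b $  expand U ::= epsilon
  3  $ R a U    a b a c b $  expand U ::= epsilon
  4  $ R a      a b a c b $  match a
  5  $ R        b a c b $    expand R ::= b a c b
  6  $ b c a b  b a c b $    match b
  7  $ b c a    a c b $      match a
  8  $ b c      c b $        match c
  9  $ b        b $          match b
Accept reached after 9 steps.

9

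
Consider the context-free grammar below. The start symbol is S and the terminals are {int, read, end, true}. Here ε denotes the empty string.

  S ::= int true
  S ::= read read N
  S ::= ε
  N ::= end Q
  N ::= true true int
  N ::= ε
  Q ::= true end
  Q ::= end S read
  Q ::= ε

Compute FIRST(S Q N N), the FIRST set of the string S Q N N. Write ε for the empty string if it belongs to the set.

FIRST(S) = {ε, int, read}
FIRST(N) = {ε, end, true}
FIRST(Q) = {ε, end, true}
FIRST(S Q N N): take FIRST of each symbol in turn, carrying on past any symbol whose FIRST contains ε; result {ε, end, int, read, true}.

{ε, end, int, read, true}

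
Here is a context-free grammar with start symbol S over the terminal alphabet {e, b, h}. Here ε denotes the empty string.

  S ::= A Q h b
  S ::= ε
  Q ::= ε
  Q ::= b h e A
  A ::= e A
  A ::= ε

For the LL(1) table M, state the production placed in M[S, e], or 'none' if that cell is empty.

FIRST(Q): from Q::=ε we get {ε}; from Q::=b h e A we get {b}. So FIRST(Q) = {ε, b}.
FIRST(A): from A::=e A we get {e}; from A::=ε we get {ε}. So FIRST(A) = {ε, e}.
FIRST(S): from S::=A Q h b we get {b, e, h}; from S::=ε we get {ε}. So FIRST(S) = {ε, b, e, h}.
FOLLOW(S) includes $ since S is the start symbol.
FOLLOW(S): S appears on no right-hand side. Thus FOLLOW(S) = {$}.
For S ::= A Q h b: FIRST(A Q h b) = {b, e, h}, so it goes in M[S, t] for t ∈ {b, e, h}.
For S ::= ε: FIRST(ε) = {ε}, so it goes in M[S, t] for t ∈ {}; since ε ∈ FIRST, also for every t ∈ FOLLOW(S) = {$}.

S ::= A Q h b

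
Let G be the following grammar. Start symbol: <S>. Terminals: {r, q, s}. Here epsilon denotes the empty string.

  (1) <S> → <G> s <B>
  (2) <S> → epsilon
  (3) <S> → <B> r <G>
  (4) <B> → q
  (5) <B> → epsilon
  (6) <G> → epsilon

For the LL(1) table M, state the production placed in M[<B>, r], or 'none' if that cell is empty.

FIRST(<B>) = {epsilon, q}
FIRST(<G>) = {epsilon}
FIRST(<S>) = {epsilon, q, r, s}  (via <G> s <B>, <B> r <G>)
FOLLOW(<S>) includes $ since <S> is the start symbol.
FOLLOW(<S>): <S> appears on no right-hand side. Thus FOLLOW(<S>) = {$}.
FOLLOW(<B>): in <S>→<G> s <B>, the suffix after <B> is empty, so FOLLOW(<B>) ⊇ FOLLOW(<S>) = {$}; in <S>→<B> r <G>, <B> is followed by r <G> with FIRST {r}. Thus FOLLOW(<B>) = {$, r}.
For <B> → q: FIRST(q) = {q}, so it goes in M[<B>, t] for t ∈ {q}.
For <B> → epsilon: FIRST(epsilon) = {epsilon}, so it goes in M[<B>, t] for t ∈ {}; since epsilon ∈ FIRST, also for every t ∈ FOLLOW(<B>) = {$, r}.

<B> → epsilon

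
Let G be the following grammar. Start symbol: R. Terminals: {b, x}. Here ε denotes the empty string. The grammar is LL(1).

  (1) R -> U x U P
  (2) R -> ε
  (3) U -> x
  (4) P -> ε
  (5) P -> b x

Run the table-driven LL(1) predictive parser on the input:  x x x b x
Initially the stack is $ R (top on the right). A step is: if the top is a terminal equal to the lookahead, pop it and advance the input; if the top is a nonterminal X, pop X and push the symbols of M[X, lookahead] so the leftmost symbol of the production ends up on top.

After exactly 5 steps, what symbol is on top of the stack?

x

step 1: stack=$ R  input=x x x b x $  — expand R -> U x U P
step 2: stack=$ P U x U  input=x x x b x $  — expand U -> x
step 3: stack=$ P U x x  input=x x x b x $  — match x
step 4: stack=$ P U x  input=x x b x $  — match x
step 5: stack=$ P U  input=x b x $  — expand U -> x
Stack after step 5: $ P x (top = x).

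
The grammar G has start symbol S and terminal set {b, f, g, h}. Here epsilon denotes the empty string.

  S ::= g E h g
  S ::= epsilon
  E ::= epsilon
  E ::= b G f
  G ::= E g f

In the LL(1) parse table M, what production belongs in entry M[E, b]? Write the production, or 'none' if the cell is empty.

E ::= b G f

FIRST(S): from S::=g E h g we get {g}; from S::=epsilon we get {epsilon}. So FIRST(S) = {epsilon, g}.
FIRST(E): from E::=epsilon we get {epsilon}; from E::=b G f we get {b}. So FIRST(E) = {epsilon, b}.
FIRST(G): from G::=E g f we get {b, g}. So FIRST(G) = {b, g}.
FOLLOW(S) includes $ since S is the start symbol.
FOLLOW(E): in S::=g E h g, E is followed by h g with FIRST {h}; in G::=E g f, E is followed by g f with FIRST {g}. Thus FOLLOW(E) = {g, h}.
For E ::= epsilon: FIRST(epsilon) = {epsilon}, so it goes in M[E, t] for t ∈ {}; since epsilon ∈ FIRST, also for every t ∈ FOLLOW(E) = {g, h}.
For E ::= b G f: FIRST(b G f) = {b}, so it goes in M[E, t] for t ∈ {b}.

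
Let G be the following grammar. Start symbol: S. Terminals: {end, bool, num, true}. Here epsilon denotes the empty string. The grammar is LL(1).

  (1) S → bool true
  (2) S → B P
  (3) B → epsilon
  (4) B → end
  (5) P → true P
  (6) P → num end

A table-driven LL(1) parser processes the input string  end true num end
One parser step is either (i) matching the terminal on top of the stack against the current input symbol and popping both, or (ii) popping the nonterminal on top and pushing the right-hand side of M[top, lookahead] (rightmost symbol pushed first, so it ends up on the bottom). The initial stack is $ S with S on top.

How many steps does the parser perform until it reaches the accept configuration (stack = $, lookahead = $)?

8

     Stack      Input               Action
  1  $ S        end true num end $  expand S → B P
  2  $ P B      end true num end $  expand B → end
  3  $ P end    end true num end $  match end
  4  $ P        true num end $      expand P → true P
  5  $ P true   true num end $      match true
  6  $ P        num end $           expand P → num end
  7  $ end num  num end $           match num
  8  $ end      end $               match end
Accept reached after 8 steps.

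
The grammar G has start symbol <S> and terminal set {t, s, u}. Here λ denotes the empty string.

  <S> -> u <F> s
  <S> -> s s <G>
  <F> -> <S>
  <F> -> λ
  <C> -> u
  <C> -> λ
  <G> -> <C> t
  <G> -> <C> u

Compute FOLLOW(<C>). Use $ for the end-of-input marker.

{t, u}

FIRST(<S>): from <S>->u <F> s we get {u}; from <S>->s s <G> we get {s}. So FIRST(<S>) = {s, u}.
FIRST(<C>): from <C>->u we get {u}; from <C>->λ we get {λ}. So FIRST(<C>) = {λ, u}.
FIRST(<F>): from <F>-><S> we get {s, u}; from <F>->λ we get {λ}. So FIRST(<F>) = {λ, s, u}.
FIRST(<G>): from <G>-><C> t we get {t, u}; from <G>-><C> u we get {u}. So FIRST(<G>) = {t, u}.
FOLLOW(<S>) includes $ since <S> is the start symbol.
FOLLOW(<F>): in <S>->u <F> s, <F> is followed by s with FIRST {s}. Thus FOLLOW(<F>) = {s}.
FOLLOW(<S>): in <F>-><S>, the suffix after <S> is empty, so FOLLOW(<S>) ⊇ FOLLOW(<F>) = {s}. Thus FOLLOW(<S>) = {$, s}.
FOLLOW(<C>): in <G>-><C> t, <C> is followed by t with FIRST {t}; in <G>-><C> u, <C> is followed by u with FIRST {u}. Thus FOLLOW(<C>) = {t, u}.
FOLLOW(<G>): in <S>->s s <G>, the suffix after <G> is empty, so FOLLOW(<G>) ⊇ FOLLOW(<S>) = {$, s}. Thus FOLLOW(<G>) = {$, s}.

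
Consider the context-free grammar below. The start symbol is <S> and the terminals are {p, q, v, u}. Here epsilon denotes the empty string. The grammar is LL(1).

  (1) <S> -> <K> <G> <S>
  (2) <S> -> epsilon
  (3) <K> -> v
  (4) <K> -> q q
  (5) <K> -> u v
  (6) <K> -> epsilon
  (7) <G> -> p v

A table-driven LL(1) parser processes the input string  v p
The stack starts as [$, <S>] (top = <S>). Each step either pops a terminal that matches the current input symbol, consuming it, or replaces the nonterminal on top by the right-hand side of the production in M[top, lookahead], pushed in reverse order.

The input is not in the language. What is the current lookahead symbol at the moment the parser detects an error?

step 1: stack=$ <S>  input=v p $  — expand <S> -> <K> <G> <S>
step 2: stack=$ <S> <G> <K>  input=v p $  — expand <K> -> v
step 3: stack=$ <S> <G> v  input=v p $  — match v
step 4: stack=$ <S> <G>  input=p $  — expand <G> -> p v
step 5: stack=$ <S> v p  input=p $  — match p
step 6: stack=$ <S> v  input=$  — error: top is terminal v but lookahead is $

$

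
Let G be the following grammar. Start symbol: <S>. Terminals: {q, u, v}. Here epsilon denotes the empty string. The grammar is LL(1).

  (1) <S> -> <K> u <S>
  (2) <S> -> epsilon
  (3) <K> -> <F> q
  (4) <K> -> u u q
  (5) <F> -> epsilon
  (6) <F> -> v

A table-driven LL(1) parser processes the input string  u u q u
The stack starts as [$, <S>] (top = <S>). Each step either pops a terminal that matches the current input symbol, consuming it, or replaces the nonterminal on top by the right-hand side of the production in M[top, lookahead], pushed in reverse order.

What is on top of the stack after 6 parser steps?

<S>

step 1: stack=$ <S>  input=u u q u $  — expand <S> -> <K> u <S>
step 2: stack=$ <S> u <K>  input=u u q u $  — expand <K> -> u u q
step 3: stack=$ <S> u q u u  input=u u q u $  — match u
step 4: stack=$ <S> u q u  input=u q u $  — match u
step 5: stack=$ <S> u q  input=q u $  — match q
step 6: stack=$ <S> u  input=u $  — match u
Stack after step 6: $ <S> (top = <S>).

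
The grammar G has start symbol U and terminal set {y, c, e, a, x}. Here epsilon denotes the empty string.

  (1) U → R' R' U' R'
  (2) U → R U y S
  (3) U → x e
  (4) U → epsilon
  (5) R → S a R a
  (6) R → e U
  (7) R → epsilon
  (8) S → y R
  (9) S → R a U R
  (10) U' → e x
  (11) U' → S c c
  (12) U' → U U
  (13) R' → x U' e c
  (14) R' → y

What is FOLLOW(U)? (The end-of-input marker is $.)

FIRST(R') = {x, y}
FIRST(U) = {epsilon, a, e, x, y}  (via R' R' U' R', R U y S)
FIRST(R) = {epsilon, a, e, y}  (via S a R a)
FIRST(S) = {a, e, y}  (via R a U R)
FIRST(U') = {epsilon, a, e, x, y}  (via S c c, U U)
FOLLOW(U) includes $ since U is the start symbol.
FOLLOW(U'): in U→R' R' U' R', U' is followed by R' with FIRST {x, y}; in R'→x U' e c, U' is followed by e c with FIRST {e}. Thus FOLLOW(U') = {e, x, y}.
FOLLOW(U): in U→R U y S, U is followed by y S with FIRST {y}; in R→e U, the suffix after U is empty, so FOLLOW(U) ⊇ FOLLOW(R) = {$, a, c, e, x, y}; in S→R a U R, U is followed by R with FIRST {epsilon, a, e, y}; in S→R a U R, the suffix after U is nullable, so FOLLOW(U) ⊇ FOLLOW(S) = {$, a, c, e, x, y}; in U'→U U (occurrence 1), U is followed by U with FIRST {epsilon, a, e, x, y}; in U'→U U (occurrence 1), the suffix after U is nullable, so FOLLOW(U) ⊇ FOLLOW(U') = {e, x, y}; in U'→U U (occurrence 2), the suffix after U is empty, so FOLLOW(U) ⊇ FOLLOW(U') = {e, x, y}. Thus FOLLOW(U) = {$, a, c, e, x, y}.
FOLLOW(S): in U→R U y S, the suffix after S is empty, so FOLLOW(S) ⊇ FOLLOW(U) = {$, a, c, e, x, y}; in R→S a R a, S is followed by a R a with FIRST {a}; in U'→S c c, S is followed by c c with FIRST {c}. Thus FOLLOW(S) = {$, a, c, e, x, y}.
FOLLOW(R): in U→R U y S, R is followed by U y S with FIRST {a, e, x, y}; in R→S a R a, R is followed by a with FIRST {a}; in S→y R, the suffix after R is empty, so FOLLOW(R) ⊇ FOLLOW(S) = {$, a, c, e, x, y}; in S→R a U R (occurrence 1), R is followed by a U R with FIRST {a}; in S→R a U R (occurrence 2), the suffix after R is empty, so FOLLOW(R) ⊇ FOLLOW(S) = {$, a, c, e, x, y}. Thus FOLLOW(R) = {$, a, c, e, x, y}.
FOLLOW(R'): in U→R' R' U' R' (occurrence 1), R' is followed by R' U' R' with FIRST {x, y}; in U→R' R' U' R' (occurrence 2), R' is followed by U' R' with FIRST {a, e, x, y}; in U→R' R' U' R' (occurrence 3), the suffix after R' is empty, so FOLLOW(R') ⊇ FOLLOW(U) = {$, a, c, e, x, y}. Thus FOLLOW(R') = {$, a, c, e, x, y}.

{$, a, c, e, x, y}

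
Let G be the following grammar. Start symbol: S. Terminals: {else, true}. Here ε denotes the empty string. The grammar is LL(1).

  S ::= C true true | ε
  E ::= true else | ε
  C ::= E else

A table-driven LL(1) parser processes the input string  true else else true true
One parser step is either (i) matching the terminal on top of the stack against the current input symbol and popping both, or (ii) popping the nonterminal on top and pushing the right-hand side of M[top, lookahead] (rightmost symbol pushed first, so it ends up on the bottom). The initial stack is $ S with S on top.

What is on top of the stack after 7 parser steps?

true

     Stack                       Input                       Action
  1  $ S                         true else else true true $  expand S ::= C true true
  2  $ true true C               true else else true true $  expand C ::= E else
  3  $ true true else E          true else else true true $  expand E ::= true else
  4  $ true true else else true  true else else true true $  match true
  5  $ true true else else       else else true true $       match else
  6  $ true true else            else true true $            match else
  7  $ true true                 true true $                 match true
Stack after step 7: $ true (top = true).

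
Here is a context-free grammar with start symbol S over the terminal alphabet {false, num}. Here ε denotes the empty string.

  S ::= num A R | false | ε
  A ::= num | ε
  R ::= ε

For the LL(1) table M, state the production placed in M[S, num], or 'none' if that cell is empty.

S ::= num A R

FIRST(S) = {ε, false, num}
FIRST(A) = {ε, num}
FIRST(R) = {ε}
FOLLOW(S) includes $ since S is the start symbol.
FOLLOW(S): S appears on no right-hand side. Thus FOLLOW(S) = {$}.
For S ::= num A R: FIRST(num A R) = {num}, so it goes in M[S, t] for t ∈ {num}.
For S ::= false: FIRST(false) = {false}, so it goes in M[S, t] for t ∈ {false}.
For S ::= ε: FIRST(ε) = {ε}, so it goes in M[S, t] for t ∈ {}; since ε ∈ FIRST, also for every t ∈ FOLLOW(S) = {$}.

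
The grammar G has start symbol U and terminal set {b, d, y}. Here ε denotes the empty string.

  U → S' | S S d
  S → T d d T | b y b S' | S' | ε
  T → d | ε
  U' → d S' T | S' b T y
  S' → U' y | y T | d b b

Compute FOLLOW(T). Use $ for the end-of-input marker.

{$, b, d, y}

FIRST(T) = {ε, d}
FIRST(U) = {b, d, y}  (via S', S S d)
FIRST(S) = {ε, b, d, y}  (via T d d T, S')
FIRST(U') = {d, y}  (via S' b T y)
FIRST(S') = {d, y}  (via U' y)
FOLLOW(U) includes $ since U is the start symbol.
FOLLOW(U): U appears on no right-hand side. Thus FOLLOW(U) = {$}.
FOLLOW(S): in U→S S d (occurrence 1), S is followed by S d with FIRST {b, d, y}; in U→S S d (occurrence 2), S is followed by d with FIRST {d}. Thus FOLLOW(S) = {b, d, y}.
FOLLOW(U'): in S'→U' y, U' is followed by y with FIRST {y}. Thus FOLLOW(U') = {y}.
FOLLOW(S'): in U→S', the suffix after S' is empty, so FOLLOW(S') ⊇ FOLLOW(U) = {$}; in S→b y b S', the suffix after S' is empty, so FOLLOW(S') ⊇ FOLLOW(S) = {b, d, y}; in S→S', the suffix after S' is empty, so FOLLOW(S') ⊇ FOLLOW(S) = {b, d, y}; in U'→d S' T, S' is followed by T with FIRST {ε, d}; in U'→d S' T, the suffix after S' is nullable, so FOLLOW(S') ⊇ FOLLOW(U') = {y}; in U'→S' b T y, S' is followed by b T y with FIRST {b}. Thus FOLLOW(S') = {$, b, d, y}.
FOLLOW(T): in S→T d d T (occurrence 1), T is followed by d d T with FIRST {d}; in S→T d d T (occurrence 2), the suffix after T is empty, so FOLLOW(T) ⊇ FOLLOW(S) = {b, d, y}; in U'→d S' T, the suffix after T is empty, so FOLLOW(T) ⊇ FOLLOW(U') = {y}; in U'→S' b T y, T is followed by y with FIRST {y}; in S'→y T, the suffix after T is empty, so FOLLOW(T) ⊇ FOLLOW(S') = {$, b, d, y}. Thus FOLLOW(T) = {$, b, d, y}.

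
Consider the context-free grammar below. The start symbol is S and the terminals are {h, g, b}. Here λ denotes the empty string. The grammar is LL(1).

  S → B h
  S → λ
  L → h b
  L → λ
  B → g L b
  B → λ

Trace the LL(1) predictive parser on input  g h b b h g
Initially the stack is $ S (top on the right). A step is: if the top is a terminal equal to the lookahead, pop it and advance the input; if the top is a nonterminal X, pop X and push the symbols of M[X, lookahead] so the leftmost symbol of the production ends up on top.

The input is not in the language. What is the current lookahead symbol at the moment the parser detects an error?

g

step 1: stack=$ S  input=g h b b h g $  — expand S → B h
step 2: stack=$ h B  input=g h b b h g $  — expand B → g L b
step 3: stack=$ h b L g  input=g h b b h g $  — match g
step 4: stack=$ h b L  input=h b b h g $  — expand L → h b
step 5: stack=$ h b b h  input=h b b h g $  — match h
step 6: stack=$ h b b  input=b b h g $  — match b
step 7: stack=$ h b  input=b h g $  — match b
step 8: stack=$ h  input=h g $  — match h
step 9: stack=$  input=g $  — error: stack empty but input remains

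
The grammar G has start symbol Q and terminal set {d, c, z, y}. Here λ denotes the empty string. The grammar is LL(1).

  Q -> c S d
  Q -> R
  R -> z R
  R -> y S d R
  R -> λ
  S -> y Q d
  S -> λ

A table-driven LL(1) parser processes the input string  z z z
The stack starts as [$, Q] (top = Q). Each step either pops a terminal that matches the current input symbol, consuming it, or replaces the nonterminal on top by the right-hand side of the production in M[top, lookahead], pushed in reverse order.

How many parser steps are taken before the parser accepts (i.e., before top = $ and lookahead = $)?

step 1: stack=$ Q  input=z z z $  — expand Q -> R
step 2: stack=$ R  input=z z z $  — expand R -> z R
step 3: stack=$ R z  input=z z z $  — match z
step 4: stack=$ R  input=z z $  — expand R -> z R
step 5: stack=$ R z  input=z z $  — match z
step 6: stack=$ R  input=z $  — expand R -> z R
step 7: stack=$ R z  input=z $  — match z
step 8: stack=$ R  input=$  — expand R -> λ
Accept reached after 8 steps.

8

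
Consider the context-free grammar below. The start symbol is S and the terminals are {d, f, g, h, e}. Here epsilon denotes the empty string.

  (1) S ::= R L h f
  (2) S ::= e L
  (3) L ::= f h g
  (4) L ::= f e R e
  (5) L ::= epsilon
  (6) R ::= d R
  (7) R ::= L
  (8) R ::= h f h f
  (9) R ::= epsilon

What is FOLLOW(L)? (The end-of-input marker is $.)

{$, e, f, h}

FIRST(L): from L::=f h g we get {f}; from L::=f e R e we get {f}; from L::=epsilon we get {epsilon}. So FIRST(L) = {epsilon, f}.
FIRST(R): from R::=d R we get {d}; from R::=L we get {epsilon, f}; from R::=h f h f we get {h}; from R::=epsilon we get {epsilon}. So FIRST(R) = {epsilon, d, f, h}.
FIRST(S): from S::=R L h f we get {d, f, h}; from S::=e L we get {e}. So FIRST(S) = {d, e, f, h}.
FOLLOW(S) includes $ since S is the start symbol.
FOLLOW(S): S appears on no right-hand side. Thus FOLLOW(S) = {$}.
FOLLOW(R): in S::=R L h f, R is followed by L h f with FIRST {f, h}; in L::=f e R e, R is followed by e with FIRST {e}; in R::=d R, the suffix after R is empty (adds nothing new). Thus FOLLOW(R) = {e, f, h}.
FOLLOW(L): in S::=R L h f, L is followed by h f with FIRST {h}; in S::=e L, the suffix after L is empty, so FOLLOW(L) ⊇ FOLLOW(S) = {$}; in R::=L, the suffix after L is empty, so FOLLOW(L) ⊇ FOLLOW(R) = {e, f, h}. Thus FOLLOW(L) = {$, e, f, h}.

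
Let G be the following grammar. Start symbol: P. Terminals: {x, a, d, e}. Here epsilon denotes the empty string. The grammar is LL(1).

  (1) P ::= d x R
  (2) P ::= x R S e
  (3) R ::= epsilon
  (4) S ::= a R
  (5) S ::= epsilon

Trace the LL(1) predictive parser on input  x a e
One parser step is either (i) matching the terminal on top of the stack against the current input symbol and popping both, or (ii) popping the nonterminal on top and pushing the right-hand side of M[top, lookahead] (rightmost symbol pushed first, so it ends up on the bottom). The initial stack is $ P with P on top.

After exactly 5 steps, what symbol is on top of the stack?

R

step 1: stack=$ P  input=x a e $  — expand P ::= x R S e
step 2: stack=$ e S R x  input=x a e $  — match x
step 3: stack=$ e S R  input=a e $  — expand R ::= epsilon
step 4: stack=$ e S  input=a e $  — expand S ::= a R
step 5: stack=$ e R a  input=a e $  — match a
Stack after step 5: $ e R (top = R).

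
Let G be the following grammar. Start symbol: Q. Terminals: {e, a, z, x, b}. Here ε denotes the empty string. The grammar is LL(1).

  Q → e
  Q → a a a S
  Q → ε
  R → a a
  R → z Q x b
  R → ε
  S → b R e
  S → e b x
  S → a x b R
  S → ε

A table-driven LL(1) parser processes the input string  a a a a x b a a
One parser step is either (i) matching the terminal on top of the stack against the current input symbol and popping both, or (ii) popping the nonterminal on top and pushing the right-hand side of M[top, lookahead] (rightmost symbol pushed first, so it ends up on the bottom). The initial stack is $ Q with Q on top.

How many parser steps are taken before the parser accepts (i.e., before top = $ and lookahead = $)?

step 1: stack=$ Q  input=a a a a x b a a $  — expand Q → a a a S
step 2: stack=$ S a a a  input=a a a a x b a a $  — match a
step 3: stack=$ S a a  input=a a a x b a a $  — match a
step 4: stack=$ S a  input=a a x b a a $  — match a
step 5: stack=$ S  input=a x b a a $  — expand S → a x b R
step 6: stack=$ R b x a  input=a x b a a $  — match a
step 7: stack=$ R b x  input=x b a a $  — match x
step 8: stack=$ R b  input=b a a $  — match b
step 9: stack=$ R  input=a a $  — expand R → a a
step 10: stack=$ a a  input=a a $  — match a
step 11: stack=$ a  input=a $  — match a
Accept reached after 11 steps.

11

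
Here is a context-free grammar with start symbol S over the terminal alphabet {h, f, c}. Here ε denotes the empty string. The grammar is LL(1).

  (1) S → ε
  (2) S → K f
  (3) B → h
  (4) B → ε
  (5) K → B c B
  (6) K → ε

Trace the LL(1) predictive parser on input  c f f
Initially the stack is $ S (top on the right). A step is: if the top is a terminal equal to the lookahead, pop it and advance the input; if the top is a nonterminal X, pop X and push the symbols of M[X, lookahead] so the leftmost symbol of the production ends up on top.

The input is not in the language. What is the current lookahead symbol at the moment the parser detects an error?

f

step 1: stack=$ S  input=c f f $  — expand S → K f
step 2: stack=$ f K  input=c f f $  — expand K → B c B
step 3: stack=$ f B c B  input=c f f $  — expand B → ε
step 4: stack=$ f B c  input=c f f $  — match c
step 5: stack=$ f B  input=f f $  — expand B → ε
step 6: stack=$ f  input=f f $  — match f
step 7: stack=$  input=f $  — error: stack empty but input remains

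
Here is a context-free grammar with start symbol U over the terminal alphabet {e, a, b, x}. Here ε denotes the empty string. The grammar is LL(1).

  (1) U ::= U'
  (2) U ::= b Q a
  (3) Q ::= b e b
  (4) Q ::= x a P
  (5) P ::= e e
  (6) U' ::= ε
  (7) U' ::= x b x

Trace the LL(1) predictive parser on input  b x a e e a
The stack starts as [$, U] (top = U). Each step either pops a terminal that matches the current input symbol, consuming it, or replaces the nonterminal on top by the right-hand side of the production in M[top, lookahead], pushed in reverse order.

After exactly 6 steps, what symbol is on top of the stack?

step 1: stack=$ U  input=b x a e e a $  — expand U ::= b Q a
step 2: stack=$ a Q b  input=b x a e e a $  — match b
step 3: stack=$ a Q  input=x a e e a $  — expand Q ::= x a P
step 4: stack=$ a P a x  input=x a e e a $  — match x
step 5: stack=$ a P a  input=a e e a $  — match a
step 6: stack=$ a P  input=e e a $  — expand P ::= e e
Stack after step 6: $ a e e (top = e).

e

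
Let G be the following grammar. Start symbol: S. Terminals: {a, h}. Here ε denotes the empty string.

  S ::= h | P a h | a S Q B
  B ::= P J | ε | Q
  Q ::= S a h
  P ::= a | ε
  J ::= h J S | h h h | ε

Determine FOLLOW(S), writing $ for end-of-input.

{$, a, h}

FIRST(P): from P::=a we get {a}; from P::=ε we get {ε}. So FIRST(P) = {ε, a}.
FIRST(J): from J::=h J S we get {h}; from J::=h h h we get {h}; from J::=ε we get {ε}. So FIRST(J) = {ε, h}.
FIRST(S): from S::=h we get {h}; from S::=P a h we get {a}; from S::=a S Q B we get {a}. So FIRST(S) = {a, h}.
FIRST(Q): from Q::=S a h we get {a, h}. So FIRST(Q) = {a, h}.
FIRST(B): from B::=P J we get {ε, a, h}; from B::=ε we get {ε}; from B::=Q we get {a, h}. So FIRST(B) = {ε, a, h}.
FOLLOW(S) includes $ since S is the start symbol.
FOLLOW(S): in S::=a S Q B, S is followed by Q B with FIRST {a, h}; in Q::=S a h, S is followed by a h with FIRST {a}; in J::=h J S, the suffix after S is empty, so FOLLOW(S) ⊇ FOLLOW(J) = {$, a, h}. Thus FOLLOW(S) = {$, a, h}.
FOLLOW(B): in S::=a S Q B, the suffix after B is empty, so FOLLOW(B) ⊇ FOLLOW(S) = {$, a, h}. Thus FOLLOW(B) = {$, a, h}.
FOLLOW(Q): in S::=a S Q B, Q is followed by B with FIRST {ε, a, h}; in S::=a S Q B, the suffix after Q is nullable, so FOLLOW(Q) ⊇ FOLLOW(S) = {$, a, h}; in B::=Q, the suffix after Q is empty, so FOLLOW(Q) ⊇ FOLLOW(B) = {$, a, h}. Thus FOLLOW(Q) = {$, a, h}.
FOLLOW(P): in S::=P a h, P is followed by a h with FIRST {a}; in B::=P J, P is followed by J with FIRST {ε, h}; in B::=P J, the suffix after P is nullable, so FOLLOW(P) ⊇ FOLLOW(B) = {$, a, h}. Thus FOLLOW(P) = {$, a, h}.
FOLLOW(J): in B::=P J, the suffix after J is empty, so FOLLOW(J) ⊇ FOLLOW(B) = {$, a, h}; in J::=h J S, J is followed by S with FIRST {a, h}. Thus FOLLOW(J) = {$, a, h}.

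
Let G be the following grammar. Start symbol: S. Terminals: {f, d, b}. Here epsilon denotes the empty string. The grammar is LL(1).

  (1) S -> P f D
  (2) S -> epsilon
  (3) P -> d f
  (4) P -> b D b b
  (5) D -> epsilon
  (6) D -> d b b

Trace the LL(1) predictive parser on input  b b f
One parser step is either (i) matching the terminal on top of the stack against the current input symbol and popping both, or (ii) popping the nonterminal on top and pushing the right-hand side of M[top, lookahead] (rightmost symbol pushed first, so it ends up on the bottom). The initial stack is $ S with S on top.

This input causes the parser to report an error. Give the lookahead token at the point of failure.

     Stack          Input    Action
  1  $ S            b b f $  expand S -> P f D
  2  $ D f P        b b f $  expand P -> b D b b
  3  $ D f b b D b  b b f $  match b
  4  $ D f b b D    b f $    expand D -> epsilon
  5  $ D f b b      b f $    match b
  6  $ D f b        f $      error: top is terminal b but lookahead is f

f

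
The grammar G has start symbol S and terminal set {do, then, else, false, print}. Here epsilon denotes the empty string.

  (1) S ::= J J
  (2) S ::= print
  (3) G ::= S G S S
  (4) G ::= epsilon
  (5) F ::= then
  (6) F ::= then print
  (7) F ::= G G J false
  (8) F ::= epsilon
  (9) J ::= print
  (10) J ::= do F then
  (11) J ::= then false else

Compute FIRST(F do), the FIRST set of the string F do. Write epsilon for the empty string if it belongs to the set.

FIRST(J): from J::=print we get {print}; from J::=do F then we get {do}; from J::=then false else we get {then}. So FIRST(J) = {do, print, then}.
FIRST(S): from S::=J J we get {do, print, then}; from S::=print we get {print}. So FIRST(S) = {do, print, then}.
FIRST(G): from G::=S G S S we get {do, print, then}; from G::=epsilon we get {epsilon}. So FIRST(G) = {epsilon, do, print, then}.
FIRST(F): from F::=then we get {then}; from F::=then print we get {then}; from F::=G G J false we get {do, print, then}; from F::=epsilon we get {epsilon}. So FIRST(F) = {epsilon, do, print, then}.
FIRST(F do): take FIRST of each symbol in turn, carrying on past any symbol whose FIRST contains epsilon; result {do, print, then}.

{do, print, then}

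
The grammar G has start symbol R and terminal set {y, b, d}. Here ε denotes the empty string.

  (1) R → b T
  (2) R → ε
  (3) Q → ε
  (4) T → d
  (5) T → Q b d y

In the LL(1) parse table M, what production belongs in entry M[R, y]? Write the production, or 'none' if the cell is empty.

none

FIRST(R): from R→b T we get {b}; from R→ε we get {ε}. So FIRST(R) = {ε, b}.
FIRST(Q): from Q→ε we get {ε}. So FIRST(Q) = {ε}.
FIRST(T): from T→d we get {d}; from T→Q b d y we get {b}. So FIRST(T) = {b, d}.
FOLLOW(R) includes $ since R is the start symbol.
FOLLOW(R): R appears on no right-hand side. Thus FOLLOW(R) = {$}.
For R → b T: FIRST(b T) = {b}, so it goes in M[R, t] for t ∈ {b}.
For R → ε: FIRST(ε) = {ε}, so it goes in M[R, t] for t ∈ {}; since ε ∈ FIRST, also for every t ∈ FOLLOW(R) = {$}.
None of these place a production in M[R, y].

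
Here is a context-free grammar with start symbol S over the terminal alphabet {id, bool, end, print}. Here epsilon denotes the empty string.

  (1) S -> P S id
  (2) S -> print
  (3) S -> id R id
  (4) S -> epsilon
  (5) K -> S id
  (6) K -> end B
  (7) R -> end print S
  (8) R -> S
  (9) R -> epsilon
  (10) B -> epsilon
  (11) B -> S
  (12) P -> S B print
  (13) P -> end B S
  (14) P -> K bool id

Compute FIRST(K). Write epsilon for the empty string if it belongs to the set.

{end, id, print}

FIRST(S) = {epsilon, end, id, print}  (via P S id)
FIRST(K) = {end, id, print}  (via S id)
FIRST(R) = {epsilon, end, id, print}  (via S)
FIRST(B) = {epsilon, end, id, print}  (via S)
FIRST(P) = {end, id, print}  (via S B print, K bool id)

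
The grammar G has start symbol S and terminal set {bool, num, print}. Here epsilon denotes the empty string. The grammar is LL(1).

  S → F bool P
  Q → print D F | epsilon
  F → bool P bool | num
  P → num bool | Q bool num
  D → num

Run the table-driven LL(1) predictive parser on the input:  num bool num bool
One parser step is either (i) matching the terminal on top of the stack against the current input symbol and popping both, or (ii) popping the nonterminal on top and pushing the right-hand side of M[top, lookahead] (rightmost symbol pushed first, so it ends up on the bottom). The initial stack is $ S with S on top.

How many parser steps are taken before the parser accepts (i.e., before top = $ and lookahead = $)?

     Stack         Input                Action
  1  $ S           num bool num bool $  expand S → F bool P
  2  $ P bool F    num bool num bool $  expand F → num
  3  $ P bool num  num bool num bool $  match num
  4  $ P bool      bool num bool $      match bool
  5  $ P           num bool $           expand P → num bool
  6  $ bool num    num bool $           match num
  7  $ bool        bool $               match bool
Accept reached after 7 steps.

7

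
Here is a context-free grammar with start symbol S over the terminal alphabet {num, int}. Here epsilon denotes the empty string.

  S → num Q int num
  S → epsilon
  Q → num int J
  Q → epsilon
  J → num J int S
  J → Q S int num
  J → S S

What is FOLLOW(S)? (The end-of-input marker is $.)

FIRST(S): from S→num Q int num we get {num}; from S→epsilon we get {epsilon}. So FIRST(S) = {epsilon, num}.
FIRST(Q): from Q→num int J we get {num}; from Q→epsilon we get {epsilon}. So FIRST(Q) = {epsilon, num}.
FIRST(J): from J→num J int S we get {num}; from J→Q S int num we get {int, num}; from J→S S we get {epsilon, num}. So FIRST(J) = {epsilon, int, num}.
FOLLOW(S) includes $ since S is the start symbol.
FOLLOW(Q): in S→num Q int num, Q is followed by int num with FIRST {int}; in J→Q S int num, Q is followed by S int num with FIRST {int, num}. Thus FOLLOW(Q) = {int, num}.
FOLLOW(J): in Q→num int J, the suffix after J is empty, so FOLLOW(J) ⊇ FOLLOW(Q) = {int, num}; in J→num J int S, J is followed by int S with FIRST {int}. Thus FOLLOW(J) = {int, num}.
FOLLOW(S): in J→num J int S, the suffix after S is empty, so FOLLOW(S) ⊇ FOLLOW(J) = {int, num}; in J→Q S int num, S is followed by int num with FIRST {int}; in J→S S (occurrence 1), S is followed by S with FIRST {epsilon, num}; in J→S S (occurrence 1), the suffix after S is nullable, so FOLLOW(S) ⊇ FOLLOW(J) = {int, num}; in J→S S (occurrence 2), the suffix after S is empty, so FOLLOW(S) ⊇ FOLLOW(J) = {int, num}. Thus FOLLOW(S) = {$, int, num}.

{$, int, num}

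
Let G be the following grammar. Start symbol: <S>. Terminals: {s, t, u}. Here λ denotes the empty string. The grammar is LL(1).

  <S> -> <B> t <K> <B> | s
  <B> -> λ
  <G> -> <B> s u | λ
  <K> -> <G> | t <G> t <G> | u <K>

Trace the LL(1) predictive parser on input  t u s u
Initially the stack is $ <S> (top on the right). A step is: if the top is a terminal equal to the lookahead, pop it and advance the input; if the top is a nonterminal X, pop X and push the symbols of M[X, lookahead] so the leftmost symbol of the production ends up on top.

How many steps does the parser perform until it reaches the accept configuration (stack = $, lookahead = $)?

11

      Stack            Input      Action
   1  $ <S>            t u s u $  expand <S> -> <B> t <K> <B>
   2  $ <B> <K> t <B>  t u s u $  expand <B> -> λ
   3  $ <B> <K> t      t u s u $  match t
   4  $ <B> <K>        u s u $    expand <K> -> u <K>
   5  $ <B> <K> u      u s u $    match u
   6  $ <B> <K>        s u $      expand <K> -> <G>
   7  $ <B> <G>        s u $      expand <G> -> <B> s u
   8  $ <B> u s <B>    s u $      expand <B> -> λ
   9  $ <B> u s        s u $      match s
  10  $ <B> u          u $        match u
  11  $ <B>            $          expand <B> -> λ
Accept reached after 11 steps.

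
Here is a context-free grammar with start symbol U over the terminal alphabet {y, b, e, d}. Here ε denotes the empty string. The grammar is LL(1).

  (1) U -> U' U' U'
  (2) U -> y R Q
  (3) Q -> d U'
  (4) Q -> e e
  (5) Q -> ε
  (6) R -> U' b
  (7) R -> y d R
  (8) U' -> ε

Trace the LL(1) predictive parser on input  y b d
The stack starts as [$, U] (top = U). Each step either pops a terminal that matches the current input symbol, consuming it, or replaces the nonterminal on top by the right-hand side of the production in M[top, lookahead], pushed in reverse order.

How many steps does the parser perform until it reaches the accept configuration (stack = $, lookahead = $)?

8

step 1: stack=$ U  input=y b d $  — expand U -> y R Q
step 2: stack=$ Q R y  input=y b d $  — match y
step 3: stack=$ Q R  input=b d $  — expand R -> U' b
step 4: stack=$ Q b U'  input=b d $  — expand U' -> ε
step 5: stack=$ Q b  input=b d $  — match b
step 6: stack=$ Q  input=d $  — expand Q -> d U'
step 7: stack=$ U' d  input=d $  — match d
step 8: stack=$ U'  input=$  — expand U' -> ε
Accept reached after 8 steps.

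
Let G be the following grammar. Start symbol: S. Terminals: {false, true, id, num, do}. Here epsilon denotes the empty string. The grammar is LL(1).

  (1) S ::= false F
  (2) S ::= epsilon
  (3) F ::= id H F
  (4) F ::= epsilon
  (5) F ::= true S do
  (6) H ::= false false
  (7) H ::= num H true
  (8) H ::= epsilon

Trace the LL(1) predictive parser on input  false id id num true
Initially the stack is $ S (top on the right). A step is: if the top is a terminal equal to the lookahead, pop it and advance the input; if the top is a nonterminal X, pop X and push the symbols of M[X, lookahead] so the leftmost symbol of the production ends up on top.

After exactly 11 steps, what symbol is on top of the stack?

step 1: stack=$ S  input=false id id num true $  — expand S ::= false F
step 2: stack=$ F false  input=false id id num true $  — match false
step 3: stack=$ F  input=id id num true $  — expand F ::= id H F
step 4: stack=$ F H id  input=id id num true $  — match id
step 5: stack=$ F H  input=id num true $  — expand H ::= epsilon
step 6: stack=$ F  input=id num true $  — expand F ::= id H F
step 7: stack=$ F H id  input=id num true $  — match id
step 8: stack=$ F H  input=num true $  — expand H ::= num H true
step 9: stack=$ F true H num  input=num true $  — match num
step 10: stack=$ F true H  input=true $  — expand H ::= epsilon
step 11: stack=$ F true  input=true $  — match true
Stack after step 11: $ F (top = F).

F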